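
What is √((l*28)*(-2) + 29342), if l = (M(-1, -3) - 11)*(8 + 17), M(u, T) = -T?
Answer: √40542 ≈ 201.35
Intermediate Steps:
l = -200 (l = (-1*(-3) - 11)*(8 + 17) = (3 - 11)*25 = -8*25 = -200)
√((l*28)*(-2) + 29342) = √(-200*28*(-2) + 29342) = √(-5600*(-2) + 29342) = √(11200 + 29342) = √40542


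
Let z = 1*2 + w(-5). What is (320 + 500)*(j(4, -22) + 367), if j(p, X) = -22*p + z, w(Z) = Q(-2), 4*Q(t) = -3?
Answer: 229805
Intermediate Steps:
Q(t) = -¾ (Q(t) = (¼)*(-3) = -¾)
w(Z) = -¾
z = 5/4 (z = 1*2 - ¾ = 2 - ¾ = 5/4 ≈ 1.2500)
j(p, X) = 5/4 - 22*p (j(p, X) = -22*p + 5/4 = 5/4 - 22*p)
(320 + 500)*(j(4, -22) + 367) = (320 + 500)*((5/4 - 22*4) + 367) = 820*((5/4 - 88) + 367) = 820*(-347/4 + 367) = 820*(1121/4) = 229805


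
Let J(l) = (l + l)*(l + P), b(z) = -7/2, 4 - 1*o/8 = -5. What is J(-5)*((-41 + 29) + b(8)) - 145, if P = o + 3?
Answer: 10705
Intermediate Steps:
o = 72 (o = 32 - 8*(-5) = 32 + 40 = 72)
P = 75 (P = 72 + 3 = 75)
b(z) = -7/2 (b(z) = -7*½ = -7/2)
J(l) = 2*l*(75 + l) (J(l) = (l + l)*(l + 75) = (2*l)*(75 + l) = 2*l*(75 + l))
J(-5)*((-41 + 29) + b(8)) - 145 = (2*(-5)*(75 - 5))*((-41 + 29) - 7/2) - 145 = (2*(-5)*70)*(-12 - 7/2) - 145 = -700*(-31/2) - 145 = 10850 - 145 = 10705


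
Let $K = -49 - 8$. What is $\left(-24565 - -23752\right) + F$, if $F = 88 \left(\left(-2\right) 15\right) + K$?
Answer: $-3510$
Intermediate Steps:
$K = -57$
$F = -2697$ ($F = 88 \left(\left(-2\right) 15\right) - 57 = 88 \left(-30\right) - 57 = -2640 - 57 = -2697$)
$\left(-24565 - -23752\right) + F = \left(-24565 - -23752\right) - 2697 = \left(-24565 + 23752\right) - 2697 = -813 - 2697 = -3510$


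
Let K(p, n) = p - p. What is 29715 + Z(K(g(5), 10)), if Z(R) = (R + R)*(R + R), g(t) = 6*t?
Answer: 29715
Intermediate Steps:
K(p, n) = 0
Z(R) = 4*R² (Z(R) = (2*R)*(2*R) = 4*R²)
29715 + Z(K(g(5), 10)) = 29715 + 4*0² = 29715 + 4*0 = 29715 + 0 = 29715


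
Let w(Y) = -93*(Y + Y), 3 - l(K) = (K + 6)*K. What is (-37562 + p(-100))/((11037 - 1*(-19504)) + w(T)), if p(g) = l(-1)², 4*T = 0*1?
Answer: -37498/30541 ≈ -1.2278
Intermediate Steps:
l(K) = 3 - K*(6 + K) (l(K) = 3 - (K + 6)*K = 3 - (6 + K)*K = 3 - K*(6 + K))
T = 0 (T = (0*1)/4 = (¼)*0 = 0)
w(Y) = -186*Y
p(g) = 64 (p(g) = (3 - 1*(-1)² - 6*(-1))² = (3 - 1*1 + 6)² = (3 - 1 + 6)² = 8² = 64)
(-37562 + p(-100))/((11037 - 1*(-19504)) + w(T)) = (-37562 + 64)/((11037 - 1*(-19504)) - 186*0) = -37498/((11037 + 19504) + 0) = -37498/(30541 + 0) = -37498/30541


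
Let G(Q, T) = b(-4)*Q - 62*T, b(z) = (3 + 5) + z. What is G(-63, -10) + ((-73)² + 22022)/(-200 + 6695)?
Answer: 805837/2165 ≈ 372.21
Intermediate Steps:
b(z) = 8 + z
G(Q, T) = -62*T + 4*Q (G(Q, T) = (8 - 4)*Q - 62*T = 4*Q - 62*T = -62*T + 4*Q)
G(-63, -10) + ((-73)² + 22022)/(-200 + 6695) = (-62*(-10) + 4*(-63)) + ((-73)² + 22022)/(-200 + 6695) = (620 - 252) + (5329 + 22022)/6495 = 368 + 27351*(1/6495) = 368 + 9117/2165 = 805837/2165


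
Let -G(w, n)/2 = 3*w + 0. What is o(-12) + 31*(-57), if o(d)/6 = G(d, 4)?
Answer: -1335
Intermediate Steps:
G(w, n) = -6*w (G(w, n) = -2*(3*w + 0) = -6*w)
o(d) = -36*d (o(d) = 6*(-6*d) = -36*d)
o(-12) + 31*(-57) = -36*(-12) + 31*(-57) = 432 - 1767 = -1335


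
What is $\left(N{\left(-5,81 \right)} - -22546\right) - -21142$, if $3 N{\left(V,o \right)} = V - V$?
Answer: $43688$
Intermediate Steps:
$N{\left(V,o \right)} = 0$ ($N{\left(V,o \right)} = \frac{V - V}{3} = \frac{1}{3} \cdot 0 = 0$)
$\left(N{\left(-5,81 \right)} - -22546\right) - -21142 = \left(0 - -22546\right) - -21142 = \left(0 + 22546\right) + 21142 = 22546 + 21142 = 43688$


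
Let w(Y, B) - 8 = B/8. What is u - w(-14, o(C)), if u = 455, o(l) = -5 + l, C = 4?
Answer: 3577/8 ≈ 447.13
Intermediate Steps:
w(Y, B) = 8 + B/8
u - w(-14, o(C)) = 455 - (8 + (-5 + 4)/8) = 455 - (8 + (⅛)*(-1)) = 455 - (8 - ⅛) = 455 - 1*63/8 = 455 - 63/8 = 3577/8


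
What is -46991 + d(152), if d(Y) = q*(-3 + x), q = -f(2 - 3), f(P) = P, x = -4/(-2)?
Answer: -46992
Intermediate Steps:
x = 2 (x = -4*(-½) = 2)
q = 1 (q = -(2 - 3) = -1*(-1) = 1)
d(Y) = -1 (d(Y) = 1*(-3 + 2) = 1*(-1) = -1)
-46991 + d(152) = -46991 - 1 = -46992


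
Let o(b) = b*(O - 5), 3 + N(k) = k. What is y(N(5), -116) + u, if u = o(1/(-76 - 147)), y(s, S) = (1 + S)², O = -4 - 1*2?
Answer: 2949186/223 ≈ 13225.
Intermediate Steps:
N(k) = -3 + k
O = -6 (O = -4 - 2 = -6)
o(b) = -11*b (o(b) = b*(-6 - 5) = b*(-11) = -11*b)
u = 11/223 (u = -11/(-76 - 147) = -11/(-223) = -11*(-1/223) = 11/223 ≈ 0.049327)
y(N(5), -116) + u = (1 - 116)² + 11/223 = (-115)² + 11/223 = 13225 + 11/223 = 2949186/223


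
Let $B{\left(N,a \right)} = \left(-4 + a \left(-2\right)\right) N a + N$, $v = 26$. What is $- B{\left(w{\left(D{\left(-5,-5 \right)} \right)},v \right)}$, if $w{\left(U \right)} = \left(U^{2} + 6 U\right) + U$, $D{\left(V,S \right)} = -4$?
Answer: $-17460$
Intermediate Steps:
$w{\left(U \right)} = U^{2} + 7 U$
$B{\left(N,a \right)} = N + N a \left(-4 - 2 a\right)$ ($B{\left(N,a \right)} = \left(-4 - 2 a\right) N a + N = N \left(-4 - 2 a\right) a + N = N a \left(-4 - 2 a\right) + N = N + N a \left(-4 - 2 a\right)$)
$- B{\left(w{\left(D{\left(-5,-5 \right)} \right)},v \right)} = - - 4 \left(7 - 4\right) \left(1 - 104 - 2 \cdot 26^{2}\right) = - \left(-4\right) 3 \left(1 - 104 - 1352\right) = - \left(-12\right) \left(1 - 104 - 1352\right) = - \left(-12\right) \left(-1455\right) = \left(-1\right) 17460 = -17460$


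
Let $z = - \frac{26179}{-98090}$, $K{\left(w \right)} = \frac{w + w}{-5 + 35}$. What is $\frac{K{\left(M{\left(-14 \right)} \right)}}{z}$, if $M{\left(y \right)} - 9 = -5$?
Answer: $\frac{78472}{78537} \approx 0.99917$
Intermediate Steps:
$M{\left(y \right)} = 4$ ($M{\left(y \right)} = 9 - 5 = 4$)
$K{\left(w \right)} = \frac{w}{15}$ ($K{\left(w \right)} = \frac{2 w}{30} = 2 w \frac{1}{30} = \frac{w}{15}$)
$z = \frac{26179}{98090}$ ($z = \left(-26179\right) \left(- \frac{1}{98090}\right) = \frac{26179}{98090} \approx 0.26689$)
$\frac{K{\left(M{\left(-14 \right)} \right)}}{z} = \frac{\frac{1}{15} \cdot 4}{\frac{26179}{98090}} = \frac{4}{15} \cdot \frac{98090}{26179} = \frac{78472}{78537}$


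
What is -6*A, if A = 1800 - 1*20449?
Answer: 111894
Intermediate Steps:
A = -18649 (A = 1800 - 20449 = -18649)
-6*A = -6*(-18649) = 111894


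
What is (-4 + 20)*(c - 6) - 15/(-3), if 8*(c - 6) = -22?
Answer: -39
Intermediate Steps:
c = 13/4 (c = 6 + (⅛)*(-22) = 6 - 11/4 = 13/4 ≈ 3.2500)
(-4 + 20)*(c - 6) - 15/(-3) = (-4 + 20)*(13/4 - 6) - 15/(-3) = 16*(-11/4) - 15*(-⅓) = -44 + 5 = -39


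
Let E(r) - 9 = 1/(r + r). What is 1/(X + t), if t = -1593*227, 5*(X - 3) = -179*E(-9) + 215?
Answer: -90/32569669 ≈ -2.7633e-6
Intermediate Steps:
E(r) = 9 + 1/(2*r) (E(r) = 9 + 1/(r + r) = 9 + 1/(2*r))
X = -24679/90 (X = 3 + (-179*(9 + (½)/(-9)) + 215)/5 = 3 + (-179*(9 + (½)*(-⅑)) + 215)/5 = 3 + (-179*(9 - 1/18) + 215)/5 = 3 + (-179*161/18 + 215)/5 = 3 + (-28819/18 + 215)/5 = 3 + (⅕)*(-24949/18) = 3 - 24949/90 = -24679/90 ≈ -274.21)
t = -361611 (t = -1*361611 = -361611)
1/(X + t) = 1/(-24679/90 - 361611) = 1/(-32569669/90) = -90/32569669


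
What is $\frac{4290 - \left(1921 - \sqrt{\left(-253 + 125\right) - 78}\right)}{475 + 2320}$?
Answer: $\frac{2369}{2795} + \frac{i \sqrt{206}}{2795} \approx 0.84758 + 0.0051351 i$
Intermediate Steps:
$\frac{4290 - \left(1921 - \sqrt{\left(-253 + 125\right) - 78}\right)}{475 + 2320} = \frac{4290 - \left(1921 - \sqrt{-128 - 78}\right)}{2795} = \left(4290 - \left(1921 - \sqrt{-206}\right)\right) \frac{1}{2795} = \left(4290 - \left(1921 - i \sqrt{206}\right)\right) \frac{1}{2795} = \left(2369 + i \sqrt{206}\right) \frac{1}{2795} = \frac{2369}{2795} + \frac{i \sqrt{206}}{2795}$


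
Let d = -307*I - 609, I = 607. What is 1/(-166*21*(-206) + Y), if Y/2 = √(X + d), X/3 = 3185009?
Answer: 179529/128913279295 - √9368069/257826558590 ≈ 1.3808e-6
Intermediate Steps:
d = -186958 (d = -307*607 - 609 = -186349 - 609 = -186958)
X = 9555027 (X = 3*3185009 = 9555027)
Y = 2*√9368069 (Y = 2*√(9555027 - 186958) = 2*√9368069 ≈ 6121.5)
1/(-166*21*(-206) + Y) = 1/(-166*21*(-206) + 2*√9368069) = 1/(-3486*(-206) + 2*√9368069) = 1/(718116 + 2*√9368069)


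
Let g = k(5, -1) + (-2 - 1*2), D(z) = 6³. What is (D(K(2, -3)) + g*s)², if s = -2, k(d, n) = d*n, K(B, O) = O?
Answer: 54756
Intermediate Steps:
D(z) = 216
g = -9 (g = 5*(-1) + (-2 - 1*2) = -5 + (-2 - 2) = -5 - 4 = -9)
(D(K(2, -3)) + g*s)² = (216 - 9*(-2))² = (216 + 18)² = 234² = 54756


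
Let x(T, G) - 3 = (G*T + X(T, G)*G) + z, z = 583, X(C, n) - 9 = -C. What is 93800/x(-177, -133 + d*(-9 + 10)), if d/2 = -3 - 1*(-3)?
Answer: -93800/611 ≈ -153.52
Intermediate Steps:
d = 0 (d = 2*(-3 - 1*(-3)) = 2*(-3 + 3) = 2*0 = 0)
X(C, n) = 9 - C
x(T, G) = 586 + G*T + G*(9 - T) (x(T, G) = 3 + ((G*T + (9 - T)*G) + 583) = 3 + ((G*T + G*(9 - T)) + 583) = 3 + (583 + G*T + G*(9 - T)) = 586 + G*T + G*(9 - T))
93800/x(-177, -133 + d*(-9 + 10)) = 93800/(586 + 9*(-133 + 0*(-9 + 10))) = 93800/(586 + 9*(-133 + 0*1)) = 93800/(586 + 9*(-133 + 0)) = 93800/(586 + 9*(-133)) = 93800/(586 - 1197) = 93800/(-611) = 93800*(-1/611) = -93800/611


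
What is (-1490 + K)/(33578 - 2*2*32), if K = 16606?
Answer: 7558/16725 ≈ 0.45190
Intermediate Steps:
(-1490 + K)/(33578 - 2*2*32) = (-1490 + 16606)/(33578 - 2*2*32) = 15116/(33578 - 4*32) = 15116/(33578 - 128) = 15116/33450 = 15116*(1/33450) = 7558/16725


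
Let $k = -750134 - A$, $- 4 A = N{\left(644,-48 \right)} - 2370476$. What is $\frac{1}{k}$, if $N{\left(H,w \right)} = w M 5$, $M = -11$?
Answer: $- \frac{1}{1342093} \approx -7.451 \cdot 10^{-7}$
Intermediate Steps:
$N{\left(H,w \right)} = - 55 w$ ($N{\left(H,w \right)} = w \left(-11\right) 5 = - 11 w 5 = - 55 w$)
$A = 591959$ ($A = - \frac{\left(-55\right) \left(-48\right) - 2370476}{4} = - \frac{2640 - 2370476}{4} = \left(- \frac{1}{4}\right) \left(-2367836\right) = 591959$)
$k = -1342093$ ($k = -750134 - 591959 = -1342093$)
$\frac{1}{k} = \frac{1}{-1342093} = - \frac{1}{1342093}$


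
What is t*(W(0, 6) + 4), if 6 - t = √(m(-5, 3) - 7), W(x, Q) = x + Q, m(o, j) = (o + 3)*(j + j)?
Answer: 60 - 10*I*√19 ≈ 60.0 - 43.589*I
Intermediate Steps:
m(o, j) = 2*j*(3 + o) (m(o, j) = (3 + o)*(2*j) = 2*j*(3 + o))
W(x, Q) = Q + x
t = 6 - I*√19 (t = 6 - √(2*3*(3 - 5) - 7) = 6 - √(2*3*(-2) - 7) = 6 - √(-12 - 7) = 6 - √(-19) = 6 - I*√19 ≈ 6.0 - 4.3589*I)
t*(W(0, 6) + 4) = (6 - I*√19)*((6 + 0) + 4) = (6 - I*√19)*(6 + 4) = (6 - I*√19)*10 = 60 - 10*I*√19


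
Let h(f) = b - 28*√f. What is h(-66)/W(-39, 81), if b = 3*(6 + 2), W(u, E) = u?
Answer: -8/13 + 28*I*√66/39 ≈ -0.61539 + 5.8326*I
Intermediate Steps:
b = 24 (b = 3*8 = 24)
h(f) = 24 - 28*√f
h(-66)/W(-39, 81) = (24 - 28*I*√66)/(-39) = (24 - 28*I*√66)*(-1/39) = -8/13 + 28*I*√66/39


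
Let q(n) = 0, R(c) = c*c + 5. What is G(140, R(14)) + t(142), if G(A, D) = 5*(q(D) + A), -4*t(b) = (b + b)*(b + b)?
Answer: -19464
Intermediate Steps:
R(c) = 5 + c² (R(c) = c² + 5 = 5 + c²)
t(b) = -b² (t(b) = -(b + b)*(b + b)/4 = -2*b*2*b/4 = -b²)
G(A, D) = 5*A (G(A, D) = 5*(0 + A) = 5*A)
G(140, R(14)) + t(142) = 5*140 - 1*142² = 700 - 1*20164 = 700 - 20164 = -19464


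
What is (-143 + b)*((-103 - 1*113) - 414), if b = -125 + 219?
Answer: 30870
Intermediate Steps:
b = 94
(-143 + b)*((-103 - 1*113) - 414) = (-143 + 94)*((-103 - 1*113) - 414) = -49*((-103 - 113) - 414) = -49*(-216 - 414) = -49*(-630) = 30870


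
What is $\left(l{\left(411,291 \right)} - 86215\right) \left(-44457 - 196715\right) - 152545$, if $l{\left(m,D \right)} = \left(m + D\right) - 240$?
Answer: $20681069971$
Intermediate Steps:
$l{\left(m,D \right)} = -240 + D + m$ ($l{\left(m,D \right)} = \left(D + m\right) - 240 = -240 + D + m$)
$\left(l{\left(411,291 \right)} - 86215\right) \left(-44457 - 196715\right) - 152545 = \left(\left(-240 + 291 + 411\right) - 86215\right) \left(-44457 - 196715\right) - 152545 = \left(462 - 86215\right) \left(-241172\right) - 152545 = \left(-85753\right) \left(-241172\right) - 152545 = 20681222516 - 152545 = 20681069971$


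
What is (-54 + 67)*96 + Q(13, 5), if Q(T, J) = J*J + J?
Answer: 1278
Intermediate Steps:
Q(T, J) = J + J² (Q(T, J) = J² + J = J + J²)
(-54 + 67)*96 + Q(13, 5) = (-54 + 67)*96 + 5*(1 + 5) = 13*96 + 5*6 = 1248 + 30 = 1278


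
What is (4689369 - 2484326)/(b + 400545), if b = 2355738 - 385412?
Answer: 2205043/2370871 ≈ 0.93006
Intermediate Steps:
b = 1970326
(4689369 - 2484326)/(b + 400545) = (4689369 - 2484326)/(1970326 + 400545) = 2205043/2370871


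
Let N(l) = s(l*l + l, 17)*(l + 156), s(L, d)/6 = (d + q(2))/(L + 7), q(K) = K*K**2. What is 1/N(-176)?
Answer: -10269/1000 ≈ -10.269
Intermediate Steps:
q(K) = K**3
s(L, d) = 6*(8 + d)/(7 + L) (s(L, d) = 6*((d + 2**3)/(L + 7)) = 6*((d + 8)/(7 + L)) = 6*((8 + d)/(7 + L)) = 6*(8 + d)/(7 + L))
N(l) = 150*(156 + l)/(7 + l + l**2) (N(l) = (6*(8 + 17)/(7 + (l*l + l)))*(l + 156) = (6*25/(7 + (l**2 + l)))*(156 + l) = (6*25/(7 + (l + l**2)))*(156 + l) = (6*25/(7 + l + l**2))*(156 + l) = (150/(7 + l + l**2))*(156 + l) = 150*(156 + l)/(7 + l + l**2))
1/N(-176) = 1/(150*(156 - 176)/(7 - 176*(1 - 176))) = 1/(150*(-20)/(7 - 176*(-175))) = 1/(150*(-20)/(7 + 30800)) = 1/(150*(-20)/30807) = 1/(150*(1/30807)*(-20)) = 1/(-1000/10269) = -10269/1000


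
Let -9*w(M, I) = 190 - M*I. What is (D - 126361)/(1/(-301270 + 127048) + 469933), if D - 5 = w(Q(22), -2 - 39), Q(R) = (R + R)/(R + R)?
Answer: -4403693346/16374533425 ≈ -0.26894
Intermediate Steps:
Q(R) = 1 (Q(R) = (2*R)/((2*R)) = (2*R)*(1/(2*R)) = 1)
w(M, I) = -190/9 + I*M/9 (w(M, I) = -(190 - M*I)/9 = -(190 - I*M)/9 = -190/9 + I*M/9)
D = -62/3 (D = 5 + (-190/9 + (1/9)*(-2 - 39)*1) = 5 + (-190/9 + (1/9)*(-41)*1) = 5 + (-190/9 - 41/9) = 5 - 77/3 = -62/3 ≈ -20.667)
(D - 126361)/(1/(-301270 + 127048) + 469933) = (-62/3 - 126361)/(1/(-301270 + 127048) + 469933) = -379145/(3*(1/(-174222) + 469933)) = -379145/(3*(-1/174222 + 469933)) = -379145/(3*81872667125/174222) = -379145/3*174222/81872667125 = -4403693346/16374533425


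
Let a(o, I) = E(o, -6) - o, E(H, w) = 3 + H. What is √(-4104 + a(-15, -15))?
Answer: I*√4101 ≈ 64.039*I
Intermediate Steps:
a(o, I) = 3 (a(o, I) = (3 + o) - o = 3)
√(-4104 + a(-15, -15)) = √(-4104 + 3) = √(-4101) = I*√4101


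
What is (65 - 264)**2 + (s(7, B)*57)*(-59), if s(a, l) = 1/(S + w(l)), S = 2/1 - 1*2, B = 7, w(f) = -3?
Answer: 40722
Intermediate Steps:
S = 0 (S = 2*1 - 2 = 2 - 2 = 0)
s(a, l) = -1/3 (s(a, l) = 1/(0 - 3) = 1/(-3) = -1/3)
(65 - 264)**2 + (s(7, B)*57)*(-59) = (65 - 264)**2 - 1/3*57*(-59) = (-199)**2 - 19*(-59) = 39601 + 1121 = 40722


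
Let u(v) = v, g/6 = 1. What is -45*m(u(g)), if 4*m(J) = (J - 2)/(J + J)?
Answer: -15/4 ≈ -3.7500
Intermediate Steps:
g = 6 (g = 6*1 = 6)
m(J) = (-2 + J)/(8*J) (m(J) = ((J - 2)/(J + J))/4 = ((-2 + J)/((2*J)))/4 = ((-2 + J)*(1/(2*J)))/4 = ((-2 + J)/(2*J))/4 = (-2 + J)/(8*J))
-45*m(u(g)) = -45*(-2 + 6)/(8*6) = -45*4/(8*6) = -45*1/12 = -15/4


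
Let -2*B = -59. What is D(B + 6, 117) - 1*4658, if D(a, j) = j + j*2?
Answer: -4307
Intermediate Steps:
B = 59/2 (B = -½*(-59) = 59/2 ≈ 29.500)
D(a, j) = 3*j (D(a, j) = j + 2*j = 3*j)
D(B + 6, 117) - 1*4658 = 3*117 - 1*4658 = 351 - 4658 = -4307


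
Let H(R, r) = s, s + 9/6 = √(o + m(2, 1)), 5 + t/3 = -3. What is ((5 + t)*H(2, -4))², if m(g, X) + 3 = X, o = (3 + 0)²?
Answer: 13357/4 - 1083*√7 ≈ 473.90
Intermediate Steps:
o = 9 (o = 3² = 9)
t = -24 (t = -15 + 3*(-3) = -15 - 9 = -24)
m(g, X) = -3 + X
s = -3/2 + √7 (s = -3/2 + √(9 + (-3 + 1)) = -3/2 + √(9 - 2) = -3/2 + √7 ≈ 1.1458)
H(R, r) = -3/2 + √7
((5 + t)*H(2, -4))² = ((5 - 24)*(-3/2 + √7))² = (-19*(-3/2 + √7))² = (57/2 - 19*√7)²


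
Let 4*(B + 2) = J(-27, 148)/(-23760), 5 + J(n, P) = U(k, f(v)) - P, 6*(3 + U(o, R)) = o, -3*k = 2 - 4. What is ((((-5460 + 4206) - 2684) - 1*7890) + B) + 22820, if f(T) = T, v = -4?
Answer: 9400407803/855360 ≈ 10990.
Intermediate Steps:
k = ⅔ (k = -(2 - 4)/3 = -⅓*(-2) = ⅔ ≈ 0.66667)
U(o, R) = -3 + o/6
J(n, P) = -71/9 - P (J(n, P) = -5 + ((-3 + (⅙)*(⅔)) - P) = -5 + ((-3 + ⅑) - P) = -5 + (-26/9 - P) = -71/9 - P)
B = -1709317/855360 (B = -2 + ((-71/9 - 1*148)/(-23760))/4 = -2 + ((-71/9 - 148)*(-1/23760))/4 = -2 + (-1403/9*(-1/23760))/4 = -2 + (¼)*(1403/213840) = -2 + 1403/855360 = -1709317/855360 ≈ -1.9984)
((((-5460 + 4206) - 2684) - 1*7890) + B) + 22820 = ((((-5460 + 4206) - 2684) - 1*7890) - 1709317/855360) + 22820 = (((-1254 - 2684) - 7890) - 1709317/855360) + 22820 = ((-3938 - 7890) - 1709317/855360) + 22820 = (-11828 - 1709317/855360) + 22820 = -10118907397/855360 + 22820 = 9400407803/855360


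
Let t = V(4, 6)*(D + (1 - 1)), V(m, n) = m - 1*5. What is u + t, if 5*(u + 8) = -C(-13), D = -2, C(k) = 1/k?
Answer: -389/65 ≈ -5.9846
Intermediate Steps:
V(m, n) = -5 + m (V(m, n) = m - 5 = -5 + m)
C(k) = 1/k
u = -519/65 (u = -8 + (-1/(-13))/5 = -8 + (-1*(-1/13))/5 = -8 + (1/5)*(1/13) = -8 + 1/65 = -519/65 ≈ -7.9846)
t = 2 (t = (-5 + 4)*(-2 + (1 - 1)) = -(-2 + 0) = -1*(-2) = 2)
u + t = -519/65 + 2 = -389/65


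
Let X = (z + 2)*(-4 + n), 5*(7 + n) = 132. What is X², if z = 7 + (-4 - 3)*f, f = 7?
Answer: 379456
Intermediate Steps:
n = 97/5 (n = -7 + (⅕)*132 = -7 + 132/5 = 97/5 ≈ 19.400)
z = -42 (z = 7 + (-4 - 3)*7 = 7 - 7*7 = 7 - 49 = -42)
X = -616 (X = (-42 + 2)*(-4 + 97/5) = -40*77/5 = -616)
X² = (-616)² = 379456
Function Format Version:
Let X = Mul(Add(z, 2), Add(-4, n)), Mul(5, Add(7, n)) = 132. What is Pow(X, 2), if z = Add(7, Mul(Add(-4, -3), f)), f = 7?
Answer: 379456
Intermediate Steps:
n = Rational(97, 5) (n = Add(-7, Mul(Rational(1, 5), 132)) = Add(-7, Rational(132, 5)) = Rational(97, 5) ≈ 19.400)
z = -42 (z = Add(7, Mul(Add(-4, -3), 7)) = Add(7, Mul(-7, 7)) = Add(7, -49) = -42)
X = -616 (X = Mul(Add(-42, 2), Add(-4, Rational(97, 5))) = Mul(-40, Rational(77, 5)) = -616)
Pow(X, 2) = Pow(-616, 2) = 379456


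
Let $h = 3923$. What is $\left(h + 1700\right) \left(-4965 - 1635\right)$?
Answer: $-37111800$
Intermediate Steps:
$\left(h + 1700\right) \left(-4965 - 1635\right) = \left(3923 + 1700\right) \left(-4965 - 1635\right) = 5623 \left(-6600\right) = -37111800$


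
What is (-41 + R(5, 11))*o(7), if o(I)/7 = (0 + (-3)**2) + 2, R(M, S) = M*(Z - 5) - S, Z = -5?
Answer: -7854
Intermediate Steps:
R(M, S) = -S - 10*M (R(M, S) = M*(-5 - 5) - S = M*(-10) - S = -10*M - S = -S - 10*M)
o(I) = 77 (o(I) = 7*((0 + (-3)**2) + 2) = 7*((0 + 9) + 2) = 7*(9 + 2) = 7*11 = 77)
(-41 + R(5, 11))*o(7) = (-41 + (-1*11 - 10*5))*77 = (-41 + (-11 - 50))*77 = (-41 - 61)*77 = -102*77 = -7854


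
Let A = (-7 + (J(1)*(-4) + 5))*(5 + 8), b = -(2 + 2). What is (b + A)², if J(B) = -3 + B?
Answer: 5476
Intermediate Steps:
b = -4 (b = -1*4 = -4)
A = 78 (A = (-7 + ((-3 + 1)*(-4) + 5))*(5 + 8) = (-7 + (-2*(-4) + 5))*13 = (-7 + (8 + 5))*13 = (-7 + 13)*13 = 6*13 = 78)
(b + A)² = (-4 + 78)² = 74² = 5476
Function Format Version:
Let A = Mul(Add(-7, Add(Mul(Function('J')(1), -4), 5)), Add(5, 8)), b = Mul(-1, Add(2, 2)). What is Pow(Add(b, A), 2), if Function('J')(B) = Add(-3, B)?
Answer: 5476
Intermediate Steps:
b = -4 (b = Mul(-1, 4) = -4)
A = 78 (A = Mul(Add(-7, Add(Mul(Add(-3, 1), -4), 5)), Add(5, 8)) = Mul(Add(-7, Add(Mul(-2, -4), 5)), 13) = Mul(Add(-7, Add(8, 5)), 13) = Mul(Add(-7, 13), 13) = Mul(6, 13) = 78)
Pow(Add(b, A), 2) = Pow(Add(-4, 78), 2) = Pow(74, 2) = 5476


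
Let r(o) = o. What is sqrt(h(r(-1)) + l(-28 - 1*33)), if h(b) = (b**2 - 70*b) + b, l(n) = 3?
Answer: sqrt(73) ≈ 8.5440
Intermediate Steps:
h(b) = b**2 - 69*b
sqrt(h(r(-1)) + l(-28 - 1*33)) = sqrt(-(-69 - 1) + 3) = sqrt(-1*(-70) + 3) = sqrt(70 + 3) = sqrt(73)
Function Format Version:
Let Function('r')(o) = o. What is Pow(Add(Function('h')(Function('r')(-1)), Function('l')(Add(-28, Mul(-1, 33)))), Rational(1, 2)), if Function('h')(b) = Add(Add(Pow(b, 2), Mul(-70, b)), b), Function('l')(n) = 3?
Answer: Pow(73, Rational(1, 2)) ≈ 8.5440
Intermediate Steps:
Function('h')(b) = Add(Pow(b, 2), Mul(-69, b))
Pow(Add(Function('h')(Function('r')(-1)), Function('l')(Add(-28, Mul(-1, 33)))), Rational(1, 2)) = Pow(Add(Mul(-1, Add(-69, -1)), 3), Rational(1, 2)) = Pow(Add(Mul(-1, -70), 3), Rational(1, 2)) = Pow(Add(70, 3), Rational(1, 2)) = Pow(73, Rational(1, 2))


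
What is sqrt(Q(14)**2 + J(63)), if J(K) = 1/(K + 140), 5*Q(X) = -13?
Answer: 2*sqrt(1742349)/1015 ≈ 2.6009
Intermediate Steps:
Q(X) = -13/5 (Q(X) = (1/5)*(-13) = -13/5)
J(K) = 1/(140 + K)
sqrt(Q(14)**2 + J(63)) = sqrt((-13/5)**2 + 1/(140 + 63)) = sqrt(169/25 + 1/203) = sqrt(34332/5075) = 2*sqrt(1742349)/1015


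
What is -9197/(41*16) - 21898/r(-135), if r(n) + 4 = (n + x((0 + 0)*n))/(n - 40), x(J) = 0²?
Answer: 501738819/74128 ≈ 6768.5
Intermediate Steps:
x(J) = 0
r(n) = -4 + n/(-40 + n) (r(n) = -4 + (n + 0)/(n - 40) = -4 + n/(-40 + n))
-9197/(41*16) - 21898/r(-135) = -9197/(41*16) - 21898*(-40 - 135)/(160 - 3*(-135)) = -9197/656 - 21898*(-175/(160 + 405)) = -9197*1/656 - 21898/((-1/175*565)) = -9197/656 - 21898/(-113/35) = -9197/656 - 21898*(-35/113) = -9197/656 + 766430/113 = 501738819/74128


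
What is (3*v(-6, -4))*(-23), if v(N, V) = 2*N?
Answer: 828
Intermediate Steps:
(3*v(-6, -4))*(-23) = (3*(2*(-6)))*(-23) = (3*(-12))*(-23) = -36*(-23) = 828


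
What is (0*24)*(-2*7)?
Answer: 0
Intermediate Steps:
(0*24)*(-2*7) = 0*(-14) = 0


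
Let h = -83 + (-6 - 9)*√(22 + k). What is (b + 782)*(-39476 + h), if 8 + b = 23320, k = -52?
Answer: -953134546 - 361410*I*√30 ≈ -9.5313e+8 - 1.9795e+6*I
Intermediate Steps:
b = 23312 (b = -8 + 23320 = 23312)
h = -83 - 15*I*√30 (h = -83 + (-6 - 9)*√(22 - 52) = -83 - 15*I*√30 ≈ -83.0 - 82.158*I)
(b + 782)*(-39476 + h) = (23312 + 782)*(-39476 + (-83 - 15*I*√30)) = 24094*(-39559 - 15*I*√30) = -953134546 - 361410*I*√30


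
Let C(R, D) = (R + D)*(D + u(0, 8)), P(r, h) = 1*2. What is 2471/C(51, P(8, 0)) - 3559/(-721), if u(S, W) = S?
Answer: 2158845/76426 ≈ 28.248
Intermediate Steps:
P(r, h) = 2
C(R, D) = D*(D + R) (C(R, D) = (R + D)*(D + 0) = (D + R)*D = D*(D + R))
2471/C(51, P(8, 0)) - 3559/(-721) = 2471/((2*(2 + 51))) - 3559/(-721) = 2471/((2*53)) - 3559*(-1/721) = 2471/106 + 3559/721 = 2158845/76426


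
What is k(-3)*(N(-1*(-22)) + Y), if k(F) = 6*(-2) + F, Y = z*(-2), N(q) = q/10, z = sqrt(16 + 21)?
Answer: -33 + 30*sqrt(37) ≈ 149.48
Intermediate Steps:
z = sqrt(37) ≈ 6.0828
N(q) = q/10 (N(q) = q*(1/10) = q/10)
Y = -2*sqrt(37) (Y = sqrt(37)*(-2) = -2*sqrt(37) ≈ -12.166)
k(F) = -12 + F
k(-3)*(N(-1*(-22)) + Y) = (-12 - 3)*((-1*(-22))/10 - 2*sqrt(37)) = -15*((1/10)*22 - 2*sqrt(37)) = -15*(11/5 - 2*sqrt(37)) = -33 + 30*sqrt(37)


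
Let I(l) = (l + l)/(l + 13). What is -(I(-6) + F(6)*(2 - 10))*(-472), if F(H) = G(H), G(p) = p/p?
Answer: -32096/7 ≈ -4585.1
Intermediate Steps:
G(p) = 1
F(H) = 1
I(l) = 2*l/(13 + l) (I(l) = (2*l)/(13 + l) = 2*l/(13 + l))
-(I(-6) + F(6)*(2 - 10))*(-472) = -(2*(-6)/(13 - 6) + 1*(2 - 10))*(-472) = -(2*(-6)/7 + 1*(-8))*(-472) = -(2*(-6)*(⅐) - 8)*(-472) = -(-12/7 - 8)*(-472) = -(-68)*(-472)/7 = -1*32096/7 = -32096/7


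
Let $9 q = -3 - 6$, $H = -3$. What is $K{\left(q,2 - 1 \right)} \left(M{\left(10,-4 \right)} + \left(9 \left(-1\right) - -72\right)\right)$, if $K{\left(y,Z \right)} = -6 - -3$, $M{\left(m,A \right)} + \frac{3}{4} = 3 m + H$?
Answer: $- \frac{1071}{4} \approx -267.75$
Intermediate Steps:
$q = -1$ ($q = \frac{-3 - 6}{9} = \frac{1}{9} \left(-9\right) = -1$)
$M{\left(m,A \right)} = - \frac{15}{4} + 3 m$ ($M{\left(m,A \right)} = - \frac{3}{4} + \left(3 m - 3\right) = - \frac{3}{4} + \left(-3 + 3 m\right) = - \frac{15}{4} + 3 m$)
$K{\left(y,Z \right)} = -3$ ($K{\left(y,Z \right)} = -6 + 3 = -3$)
$K{\left(q,2 - 1 \right)} \left(M{\left(10,-4 \right)} + \left(9 \left(-1\right) - -72\right)\right) = - 3 \left(\left(- \frac{15}{4} + 3 \cdot 10\right) + \left(9 \left(-1\right) - -72\right)\right) = - 3 \left(\left(- \frac{15}{4} + 30\right) + \left(-9 + 72\right)\right) = - 3 \left(\frac{105}{4} + 63\right) = \left(-3\right) \frac{357}{4} = - \frac{1071}{4}$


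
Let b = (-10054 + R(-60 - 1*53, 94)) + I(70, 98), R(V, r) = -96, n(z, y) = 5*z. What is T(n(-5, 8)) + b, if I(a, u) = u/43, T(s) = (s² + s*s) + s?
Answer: -383677/43 ≈ -8922.7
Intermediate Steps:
T(s) = s + 2*s² (T(s) = (s² + s²) + s = 2*s² + s = s + 2*s²)
I(a, u) = u/43 (I(a, u) = u*(1/43) = u/43)
b = -436352/43 (b = (-10054 - 96) + (1/43)*98 = -10150 + 98/43 = -436352/43 ≈ -10148.)
T(n(-5, 8)) + b = (5*(-5))*(1 + 2*(5*(-5))) - 436352/43 = -25*(1 + 2*(-25)) - 436352/43 = -25*(1 - 50) - 436352/43 = -25*(-49) - 436352/43 = 1225 - 436352/43 = -383677/43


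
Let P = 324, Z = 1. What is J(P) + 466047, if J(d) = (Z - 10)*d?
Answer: 463131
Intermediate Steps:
J(d) = -9*d (J(d) = (1 - 10)*d = -9*d)
J(P) + 466047 = -9*324 + 466047 = -2916 + 466047 = 463131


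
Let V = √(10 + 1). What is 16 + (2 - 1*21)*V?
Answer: 16 - 19*√11 ≈ -47.016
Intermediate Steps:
V = √11 ≈ 3.3166
16 + (2 - 1*21)*V = 16 + (2 - 1*21)*√11 = 16 + (2 - 21)*√11 = 16 - 19*√11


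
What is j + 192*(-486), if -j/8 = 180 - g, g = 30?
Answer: -94512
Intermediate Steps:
j = -1200 (j = -8*(180 - 1*30) = -8*(180 - 30) = -8*150 = -1200)
j + 192*(-486) = -1200 + 192*(-486) = -1200 - 93312 = -94512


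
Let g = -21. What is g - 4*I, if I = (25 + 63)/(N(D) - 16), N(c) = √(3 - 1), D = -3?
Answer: 149/127 + 176*√2/127 ≈ 3.1331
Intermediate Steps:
N(c) = √2
I = 88/(-16 + √2) (I = (25 + 63)/(√2 - 16) = 88/(-16 + √2) ≈ -6.0333)
g - 4*I = -21 - 4*(-704/127 - 44*√2/127) = -21 + (2816/127 + 176*√2/127) = 149/127 + 176*√2/127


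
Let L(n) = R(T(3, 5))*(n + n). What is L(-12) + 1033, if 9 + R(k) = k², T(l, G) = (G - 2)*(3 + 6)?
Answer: -16247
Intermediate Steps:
T(l, G) = -18 + 9*G (T(l, G) = (-2 + G)*9 = -18 + 9*G)
R(k) = -9 + k²
L(n) = 1440*n (L(n) = (-9 + (-18 + 9*5)²)*(n + n) = (-9 + (-18 + 45)²)*(2*n) = (-9 + 27²)*(2*n) = (-9 + 729)*(2*n) = 720*(2*n) = 1440*n)
L(-12) + 1033 = 1440*(-12) + 1033 = -17280 + 1033 = -16247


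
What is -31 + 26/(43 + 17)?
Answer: -917/30 ≈ -30.567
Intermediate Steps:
-31 + 26/(43 + 17) = -31 + 26/60 = -31 + (1/60)*26 = -31 + 13/30 = -917/30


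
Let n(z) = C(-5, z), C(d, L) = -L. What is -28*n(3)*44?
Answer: 3696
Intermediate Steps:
n(z) = -z
-28*n(3)*44 = -(-28)*3*44 = -28*(-3)*44 = 84*44 = 3696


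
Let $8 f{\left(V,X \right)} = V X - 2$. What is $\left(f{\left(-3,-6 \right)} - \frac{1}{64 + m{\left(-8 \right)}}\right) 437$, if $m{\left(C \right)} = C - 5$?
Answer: $\frac{44137}{51} \approx 865.43$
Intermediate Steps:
$m{\left(C \right)} = -5 + C$ ($m{\left(C \right)} = C - 5 = -5 + C$)
$f{\left(V,X \right)} = - \frac{1}{4} + \frac{V X}{8}$ ($f{\left(V,X \right)} = \frac{V X - 2}{8} = \frac{-2 + V X}{8} = - \frac{1}{4} + \frac{V X}{8}$)
$\left(f{\left(-3,-6 \right)} - \frac{1}{64 + m{\left(-8 \right)}}\right) 437 = \left(\left(- \frac{1}{4} + \frac{1}{8} \left(-3\right) \left(-6\right)\right) - \frac{1}{64 - 13}\right) 437 = \left(\left(- \frac{1}{4} + \frac{9}{4}\right) - \frac{1}{64 - 13}\right) 437 = \left(2 - \frac{1}{51}\right) 437 = \frac{101}{51} \cdot 437 = \frac{44137}{51}$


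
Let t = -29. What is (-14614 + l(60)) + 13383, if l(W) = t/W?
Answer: -73889/60 ≈ -1231.5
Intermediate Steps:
l(W) = -29/W
(-14614 + l(60)) + 13383 = (-14614 - 29/60) + 13383 = -876869/60 + 13383 = -73889/60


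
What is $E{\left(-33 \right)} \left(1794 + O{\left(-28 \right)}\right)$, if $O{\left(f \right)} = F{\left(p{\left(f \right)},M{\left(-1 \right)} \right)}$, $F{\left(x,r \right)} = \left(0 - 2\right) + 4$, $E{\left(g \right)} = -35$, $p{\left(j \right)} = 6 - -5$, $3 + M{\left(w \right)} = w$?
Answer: $-62860$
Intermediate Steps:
$M{\left(w \right)} = -3 + w$
$p{\left(j \right)} = 11$ ($p{\left(j \right)} = 6 + 5 = 11$)
$F{\left(x,r \right)} = 2$ ($F{\left(x,r \right)} = \left(0 - 2\right) + 4 = -2 + 4 = 2$)
$O{\left(f \right)} = 2$
$E{\left(-33 \right)} \left(1794 + O{\left(-28 \right)}\right) = - 35 \left(1794 + 2\right) = \left(-35\right) 1796 = -62860$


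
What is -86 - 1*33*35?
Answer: -1241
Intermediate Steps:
-86 - 1*33*35 = -86 - 33*35 = -86 - 1155 = -1241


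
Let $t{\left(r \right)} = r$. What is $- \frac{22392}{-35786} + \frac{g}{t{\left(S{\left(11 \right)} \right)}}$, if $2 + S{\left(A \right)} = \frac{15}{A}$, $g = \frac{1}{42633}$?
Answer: $\frac{3341036653}{5339825883} \approx 0.62568$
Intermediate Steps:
$g = \frac{1}{42633} \approx 2.3456 \cdot 10^{-5}$
$S{\left(A \right)} = -2 + \frac{15}{A}$
$- \frac{22392}{-35786} + \frac{g}{t{\left(S{\left(11 \right)} \right)}} = - \frac{22392}{-35786} + \frac{1}{42633 \left(-2 + \frac{15}{11}\right)} = \left(-22392\right) \left(- \frac{1}{35786}\right) + \frac{1}{42633 \left(-2 + 15 \cdot \frac{1}{11}\right)} = \frac{11196}{17893} + \frac{1}{42633 \left(-2 + \frac{15}{11}\right)} = \frac{11196}{17893} + \frac{1}{42633 \left(- \frac{7}{11}\right)} = \frac{11196}{17893} + \frac{1}{42633} \left(- \frac{11}{7}\right) = \frac{11196}{17893} - \frac{11}{298431} = \frac{3341036653}{5339825883}$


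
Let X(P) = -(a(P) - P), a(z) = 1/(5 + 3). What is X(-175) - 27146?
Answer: -218569/8 ≈ -27321.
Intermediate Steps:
a(z) = 1/8
X(P) = -1/8 + P (X(P) = -(1/8 - P) = -1/8 + P)
X(-175) - 27146 = (-1/8 - 175) - 27146 = -1401/8 - 27146 = -218569/8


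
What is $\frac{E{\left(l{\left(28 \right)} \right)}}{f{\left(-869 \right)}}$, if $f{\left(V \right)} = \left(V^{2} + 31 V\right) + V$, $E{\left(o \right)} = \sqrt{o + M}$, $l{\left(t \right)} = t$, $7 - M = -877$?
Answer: $\frac{4 \sqrt{57}}{727353} \approx 4.152 \cdot 10^{-5}$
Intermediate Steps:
$M = 884$ ($M = 7 - -877 = 7 + 877 = 884$)
$E{\left(o \right)} = \sqrt{884 + o}$ ($E{\left(o \right)} = \sqrt{o + 884} = \sqrt{884 + o}$)
$f{\left(V \right)} = V^{2} + 32 V$
$\frac{E{\left(l{\left(28 \right)} \right)}}{f{\left(-869 \right)}} = \frac{\sqrt{884 + 28}}{\left(-869\right) \left(32 - 869\right)} = \frac{\sqrt{912}}{\left(-869\right) \left(-837\right)} = \frac{4 \sqrt{57}}{727353}$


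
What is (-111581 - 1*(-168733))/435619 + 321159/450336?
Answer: 55213521831/65391639328 ≈ 0.84435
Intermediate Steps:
(-111581 - 1*(-168733))/435619 + 321159/450336 = (-111581 + 168733)*(1/435619) + 321159*(1/450336) = 57152*(1/435619) + 107053/150112 = 57152/435619 + 107053/150112 = 55213521831/65391639328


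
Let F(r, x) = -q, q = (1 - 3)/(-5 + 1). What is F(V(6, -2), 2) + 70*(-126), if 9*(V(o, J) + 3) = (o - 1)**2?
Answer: -17641/2 ≈ -8820.5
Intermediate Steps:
q = 1/2 (q = -2/(-4) = -2*(-1/4) = 1/2 ≈ 0.50000)
V(o, J) = -3 + (-1 + o)**2/9 (V(o, J) = -3 + (o - 1)**2/9 = -3 + (-1 + o)**2/9)
F(r, x) = -1/2 (F(r, x) = -1*1/2 = -1/2)
F(V(6, -2), 2) + 70*(-126) = -1/2 + 70*(-126) = -1/2 - 8820 = -17641/2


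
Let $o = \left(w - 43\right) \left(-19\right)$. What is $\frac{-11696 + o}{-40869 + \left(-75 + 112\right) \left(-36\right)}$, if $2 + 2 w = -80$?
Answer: $\frac{10100}{42201} \approx 0.23933$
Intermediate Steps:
$w = -41$ ($w = -1 + \frac{1}{2} \left(-80\right) = -1 - 40 = -41$)
$o = 1596$ ($o = \left(-41 - 43\right) \left(-19\right) = \left(-84\right) \left(-19\right) = 1596$)
$\frac{-11696 + o}{-40869 + \left(-75 + 112\right) \left(-36\right)} = \frac{-11696 + 1596}{-40869 + \left(-75 + 112\right) \left(-36\right)} = - \frac{10100}{-40869 + 37 \left(-36\right)} = - \frac{10100}{-40869 - 1332} = - \frac{10100}{-42201} = \left(-10100\right) \left(- \frac{1}{42201}\right) = \frac{10100}{42201}$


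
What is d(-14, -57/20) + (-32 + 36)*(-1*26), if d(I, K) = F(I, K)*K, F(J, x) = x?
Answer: -38351/400 ≈ -95.877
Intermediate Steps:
d(I, K) = K² (d(I, K) = K*K = K²)
d(-14, -57/20) + (-32 + 36)*(-1*26) = (-57/20)² + (-32 + 36)*(-1*26) = (-57*1/20)² + 4*(-26) = (-57/20)² - 104 = 3249/400 - 104 = -38351/400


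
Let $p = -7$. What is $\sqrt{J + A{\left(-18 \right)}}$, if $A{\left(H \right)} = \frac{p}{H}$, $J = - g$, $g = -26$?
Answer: $\frac{5 \sqrt{38}}{6} \approx 5.137$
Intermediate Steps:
$J = 26$ ($J = \left(-1\right) \left(-26\right) = 26$)
$A{\left(H \right)} = - \frac{7}{H}$
$\sqrt{J + A{\left(-18 \right)}} = \sqrt{26 - \frac{7}{-18}} = \sqrt{26 - - \frac{7}{18}} = \sqrt{26 + \frac{7}{18}} = \sqrt{\frac{475}{18}} = \frac{5 \sqrt{38}}{6}$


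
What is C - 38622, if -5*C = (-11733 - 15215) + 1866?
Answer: -168028/5 ≈ -33606.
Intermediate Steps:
C = 25082/5 (C = -((-11733 - 15215) + 1866)/5 = -(-26948 + 1866)/5 = -⅕*(-25082) = 25082/5 ≈ 5016.4)
C - 38622 = 25082/5 - 38622 = -168028/5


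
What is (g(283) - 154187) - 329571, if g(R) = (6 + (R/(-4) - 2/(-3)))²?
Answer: -69069791/144 ≈ -4.7965e+5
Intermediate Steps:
g(R) = (20/3 - R/4)² (g(R) = (6 + (R*(-¼) - 2*(-⅓)))² = (6 + (-R/4 + ⅔))² = (6 + (⅔ - R/4))² = (20/3 - R/4)²)
(g(283) - 154187) - 329571 = ((-80 + 3*283)²/144 - 154187) - 329571 = ((-80 + 849)²/144 - 154187) - 329571 = ((1/144)*769² - 154187) - 329571 = ((1/144)*591361 - 154187) - 329571 = (591361/144 - 154187) - 329571 = -21611567/144 - 329571 = -69069791/144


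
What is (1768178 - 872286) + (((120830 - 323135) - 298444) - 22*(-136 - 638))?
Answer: 412171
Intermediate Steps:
(1768178 - 872286) + (((120830 - 323135) - 298444) - 22*(-136 - 638)) = 895892 + ((-202305 - 298444) - 22*(-774)) = 895892 + (-500749 - 1*(-17028)) = 895892 + (-500749 + 17028) = 895892 - 483721 = 412171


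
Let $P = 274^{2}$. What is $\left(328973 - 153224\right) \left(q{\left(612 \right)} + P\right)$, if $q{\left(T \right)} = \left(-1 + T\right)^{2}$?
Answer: $78805324353$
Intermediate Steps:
$P = 75076$
$\left(328973 - 153224\right) \left(q{\left(612 \right)} + P\right) = \left(328973 - 153224\right) \left(\left(-1 + 612\right)^{2} + 75076\right) = 175749 \left(611^{2} + 75076\right) = 175749 \left(373321 + 75076\right) = 175749 \cdot 448397 = 78805324353$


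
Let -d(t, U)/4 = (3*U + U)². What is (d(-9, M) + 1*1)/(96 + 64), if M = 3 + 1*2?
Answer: -1599/160 ≈ -9.9937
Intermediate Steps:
M = 5 (M = 3 + 2 = 5)
d(t, U) = -64*U² (d(t, U) = -4*(3*U + U)² = -4*16*U² = -64*U²)
(d(-9, M) + 1*1)/(96 + 64) = (-64*5² + 1*1)/(96 + 64) = (-64*25 + 1)/160 = (-1600 + 1)/160 = (1/160)*(-1599) = -1599/160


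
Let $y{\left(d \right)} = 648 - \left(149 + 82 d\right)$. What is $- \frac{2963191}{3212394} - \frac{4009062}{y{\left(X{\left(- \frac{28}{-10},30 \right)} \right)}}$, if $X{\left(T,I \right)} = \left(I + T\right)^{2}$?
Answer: $\frac{105156299629091}{2348256801606} \approx 44.781$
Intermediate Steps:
$y{\left(d \right)} = 499 - 82 d$ ($y{\left(d \right)} = 648 - \left(149 + 82 d\right) = 499 - 82 d$)
$- \frac{2963191}{3212394} - \frac{4009062}{y{\left(X{\left(- \frac{28}{-10},30 \right)} \right)}} = - \frac{2963191}{3212394} - \frac{4009062}{499 - 82 \left(30 - \frac{28}{-10}\right)^{2}} = \left(-2963191\right) \frac{1}{3212394} - \frac{4009062}{499 - 82 \left(30 - - \frac{14}{5}\right)^{2}} = - \frac{2963191}{3212394} - \frac{4009062}{499 - 82 \left(30 + \frac{14}{5}\right)^{2}} = - \frac{2963191}{3212394} - \frac{4009062}{499 - 82 \left(\frac{164}{5}\right)^{2}} = - \frac{2963191}{3212394} - \frac{4009062}{499 - \frac{2205472}{25}} = - \frac{2963191}{3212394} - \frac{4009062}{- \frac{2192997}{25}} = - \frac{2963191}{3212394} - - \frac{33408850}{730999} = - \frac{2963191}{3212394} + \frac{33408850}{730999} = \frac{105156299629091}{2348256801606}$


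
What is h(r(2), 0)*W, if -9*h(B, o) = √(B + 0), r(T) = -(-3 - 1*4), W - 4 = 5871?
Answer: -5875*√7/9 ≈ -1727.1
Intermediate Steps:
W = 5875 (W = 4 + 5871 = 5875)
r(T) = 7 (r(T) = -(-3 - 4) = -1*(-7) = 7)
h(B, o) = -√B/9 (h(B, o) = -√(B + 0)/9 = -√B/9)
h(r(2), 0)*W = -√7/9*5875 = -5875*√7/9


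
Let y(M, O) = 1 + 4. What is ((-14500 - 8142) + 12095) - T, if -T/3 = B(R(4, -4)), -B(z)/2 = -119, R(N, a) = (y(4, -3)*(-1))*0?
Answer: -9833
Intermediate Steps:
y(M, O) = 5
R(N, a) = 0 (R(N, a) = (5*(-1))*0 = -5*0 = 0)
B(z) = 238 (B(z) = -2*(-119) = 238)
T = -714 (T = -3*238 = -714)
((-14500 - 8142) + 12095) - T = ((-14500 - 8142) + 12095) - 1*(-714) = (-22642 + 12095) + 714 = -10547 + 714 = -9833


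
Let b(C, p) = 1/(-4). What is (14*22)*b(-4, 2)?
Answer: -77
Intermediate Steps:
b(C, p) = -¼
(14*22)*b(-4, 2) = (14*22)*(-¼) = 308*(-¼) = -77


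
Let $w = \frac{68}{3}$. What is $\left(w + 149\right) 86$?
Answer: $\frac{44290}{3} \approx 14763.0$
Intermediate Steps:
$w = \frac{68}{3}$ ($w = 68 \cdot \frac{1}{3} = \frac{68}{3} \approx 22.667$)
$\left(w + 149\right) 86 = \left(\frac{68}{3} + 149\right) 86 = \frac{515}{3} \cdot 86 = \frac{44290}{3}$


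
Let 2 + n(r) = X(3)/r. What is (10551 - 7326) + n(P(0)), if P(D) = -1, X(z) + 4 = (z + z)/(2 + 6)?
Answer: 12905/4 ≈ 3226.3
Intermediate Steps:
X(z) = -4 + z/4 (X(z) = -4 + (z + z)/(2 + 6) = -4 + (2*z)/8 = -4 + (2*z)*(1/8) = -4 + z/4)
n(r) = -2 - 13/(4*r) (n(r) = -2 + (-4 + (1/4)*3)/r = -2 + (-4 + 3/4)/r = -2 - 13/(4*r))
(10551 - 7326) + n(P(0)) = (10551 - 7326) + (-2 - 13/4/(-1)) = 3225 + (-2 - 13/4*(-1)) = 3225 + (-2 + 13/4) = 3225 + 5/4 = 12905/4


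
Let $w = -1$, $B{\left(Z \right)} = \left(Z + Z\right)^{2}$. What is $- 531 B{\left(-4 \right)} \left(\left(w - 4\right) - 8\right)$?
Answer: $441792$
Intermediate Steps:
$B{\left(Z \right)} = 4 Z^{2}$ ($B{\left(Z \right)} = \left(2 Z\right)^{2} = 4 Z^{2}$)
$- 531 B{\left(-4 \right)} \left(\left(w - 4\right) - 8\right) = - 531 \cdot 4 \left(-4\right)^{2} \left(\left(-1 - 4\right) - 8\right) = - 531 \cdot 4 \cdot 16 \left(-5 - 8\right) = - 531 \cdot 64 \left(-13\right) = \left(-531\right) \left(-832\right) = 441792$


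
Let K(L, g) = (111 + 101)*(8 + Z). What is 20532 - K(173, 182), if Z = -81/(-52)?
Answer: 240575/13 ≈ 18506.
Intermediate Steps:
Z = 81/52 (Z = -81*(-1/52) = 81/52 ≈ 1.5577)
K(L, g) = 26341/13 (K(L, g) = (111 + 101)*(8 + 81/52) = 212*(497/52) = 26341/13)
20532 - K(173, 182) = 20532 - 1*26341/13 = 20532 - 26341/13 = 240575/13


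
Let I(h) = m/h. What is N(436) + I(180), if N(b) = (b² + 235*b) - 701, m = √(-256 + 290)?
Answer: 291855 + √34/180 ≈ 2.9186e+5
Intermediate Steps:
m = √34 ≈ 5.8309
N(b) = -701 + b² + 235*b
I(h) = √34/h
N(436) + I(180) = (-701 + 436² + 235*436) + √34/180 = (-701 + 190096 + 102460) + √34*(1/180) = 291855 + √34/180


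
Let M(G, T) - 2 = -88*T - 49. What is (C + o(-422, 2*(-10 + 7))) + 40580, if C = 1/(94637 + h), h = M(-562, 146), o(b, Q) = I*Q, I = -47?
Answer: 3340141605/81742 ≈ 40862.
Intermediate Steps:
M(G, T) = -47 - 88*T (M(G, T) = 2 + (-88*T - 49) = 2 + (-49 - 88*T) = -47 - 88*T)
o(b, Q) = -47*Q
h = -12895 (h = -47 - 88*146 = -47 - 12848 = -12895)
C = 1/81742 (C = 1/(94637 - 12895) = 1/81742 ≈ 1.2234e-5)
(C + o(-422, 2*(-10 + 7))) + 40580 = (1/81742 - 94*(-10 + 7)) + 40580 = (1/81742 - 94*(-3)) + 40580 = (1/81742 - 47*(-6)) + 40580 = (1/81742 + 282) + 40580 = 23051245/81742 + 40580 = 3340141605/81742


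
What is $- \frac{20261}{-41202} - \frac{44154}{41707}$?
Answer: $- \frac{974207581}{1718411814} \approx -0.56692$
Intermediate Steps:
$- \frac{20261}{-41202} - \frac{44154}{41707} = \left(-20261\right) \left(- \frac{1}{41202}\right) - \frac{44154}{41707} = \frac{20261}{41202} - \frac{44154}{41707} = - \frac{974207581}{1718411814}$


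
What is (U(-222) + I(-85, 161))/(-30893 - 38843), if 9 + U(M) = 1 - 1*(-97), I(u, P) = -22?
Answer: -67/69736 ≈ -0.00096077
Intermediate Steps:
U(M) = 89 (U(M) = -9 + (1 - 1*(-97)) = -9 + (1 + 97) = -9 + 98 = 89)
(U(-222) + I(-85, 161))/(-30893 - 38843) = (89 - 22)/(-30893 - 38843) = 67/(-69736) = 67*(-1/69736) = -67/69736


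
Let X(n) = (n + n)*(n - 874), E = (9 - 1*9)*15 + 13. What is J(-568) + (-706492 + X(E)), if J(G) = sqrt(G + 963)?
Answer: -728878 + sqrt(395) ≈ -7.2886e+5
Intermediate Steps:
J(G) = sqrt(963 + G)
E = 13 (E = (9 - 9)*15 + 13 = 0*15 + 13 = 0 + 13 = 13)
X(n) = 2*n*(-874 + n) (X(n) = (2*n)*(-874 + n) = 2*n*(-874 + n))
J(-568) + (-706492 + X(E)) = sqrt(963 - 568) + (-706492 + 2*13*(-874 + 13)) = sqrt(395) + (-706492 + 2*13*(-861)) = sqrt(395) + (-706492 - 22386) = sqrt(395) - 728878 = -728878 + sqrt(395)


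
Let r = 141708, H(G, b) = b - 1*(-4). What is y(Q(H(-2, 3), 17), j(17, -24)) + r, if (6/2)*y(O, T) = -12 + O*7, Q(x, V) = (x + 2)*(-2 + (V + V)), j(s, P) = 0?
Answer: 142376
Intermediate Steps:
H(G, b) = 4 + b (H(G, b) = b + 4 = 4 + b)
Q(x, V) = (-2 + 2*V)*(2 + x) (Q(x, V) = (2 + x)*(-2 + 2*V) = (-2 + 2*V)*(2 + x))
y(O, T) = -4 + 7*O/3 (y(O, T) = (-12 + O*7)/3 = (-12 + 7*O)/3 = -4 + 7*O/3)
y(Q(H(-2, 3), 17), j(17, -24)) + r = (-4 + 7*(-4 - 2*(4 + 3) + 4*17 + 2*17*(4 + 3))/3) + 141708 = (-4 + 7*(-4 - 2*7 + 68 + 2*17*7)/3) + 141708 = (-4 + 7*(-4 - 14 + 68 + 238)/3) + 141708 = (-4 + (7/3)*288) + 141708 = (-4 + 672) + 141708 = 668 + 141708 = 142376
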